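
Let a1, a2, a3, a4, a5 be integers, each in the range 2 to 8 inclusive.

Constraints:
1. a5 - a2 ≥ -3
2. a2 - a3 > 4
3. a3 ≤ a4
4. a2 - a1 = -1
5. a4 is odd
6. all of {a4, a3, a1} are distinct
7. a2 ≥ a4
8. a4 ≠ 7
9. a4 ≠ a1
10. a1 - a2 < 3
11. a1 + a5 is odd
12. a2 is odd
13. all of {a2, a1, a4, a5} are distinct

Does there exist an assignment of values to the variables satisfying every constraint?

Satisfiable

Take a1 = 8, a2 = 7, a3 = 2, a4 = 3, a5 = 5. Then constraint 1: a5 - a2 = -2; constraint 2: a2 - a3 = 5, and every other listed constraint is also met.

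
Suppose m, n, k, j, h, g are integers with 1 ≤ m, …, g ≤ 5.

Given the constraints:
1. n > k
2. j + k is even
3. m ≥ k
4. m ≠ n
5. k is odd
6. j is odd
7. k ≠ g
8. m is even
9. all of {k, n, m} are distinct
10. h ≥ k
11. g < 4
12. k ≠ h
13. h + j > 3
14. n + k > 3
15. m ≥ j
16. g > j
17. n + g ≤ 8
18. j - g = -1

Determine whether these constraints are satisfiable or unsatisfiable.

Satisfiable

The assignment m = 2, n = 4, k = 1, j = 1, h = 4, g = 2 works:
  constraint 13 holds since h + j = 5.
  constraint 14 holds since n + k = 5.
  constraint 17 holds since n + g = 6.
The rest check out directly.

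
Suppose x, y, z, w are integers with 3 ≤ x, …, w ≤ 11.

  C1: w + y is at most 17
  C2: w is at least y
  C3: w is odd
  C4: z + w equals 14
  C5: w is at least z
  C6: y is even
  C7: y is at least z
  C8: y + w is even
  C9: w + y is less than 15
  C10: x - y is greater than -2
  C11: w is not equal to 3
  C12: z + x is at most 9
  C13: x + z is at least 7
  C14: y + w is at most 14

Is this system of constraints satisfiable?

Constraint 6 makes y even and constraint 3 makes w odd, so y + w must be odd. Constraint 8 says y + w is even — contradiction.

Unsatisfiable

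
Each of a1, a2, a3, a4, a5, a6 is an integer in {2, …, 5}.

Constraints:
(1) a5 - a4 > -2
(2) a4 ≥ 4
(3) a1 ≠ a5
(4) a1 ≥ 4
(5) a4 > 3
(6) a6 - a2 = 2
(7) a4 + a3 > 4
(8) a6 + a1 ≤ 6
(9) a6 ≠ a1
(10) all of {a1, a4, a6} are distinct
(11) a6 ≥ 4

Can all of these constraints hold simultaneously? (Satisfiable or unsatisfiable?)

Constraints 2, 4, and 11 confine each of a1, a4, a6 to the 2 values {4, 5} (the domain already gives each ≤ 5).
Constraint 10 requires all 3 of them to be distinct, but only 2 values are available — impossible by the pigeonhole principle.

Unsatisfiable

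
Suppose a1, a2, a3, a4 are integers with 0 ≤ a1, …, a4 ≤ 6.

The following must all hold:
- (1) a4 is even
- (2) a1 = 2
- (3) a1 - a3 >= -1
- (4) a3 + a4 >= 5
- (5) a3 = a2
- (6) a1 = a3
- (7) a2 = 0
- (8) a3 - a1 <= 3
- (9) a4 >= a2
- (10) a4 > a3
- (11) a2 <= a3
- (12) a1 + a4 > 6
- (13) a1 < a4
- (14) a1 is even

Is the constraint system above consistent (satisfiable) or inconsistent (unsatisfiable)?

Unsatisfiable

Constraint 2 fixes a1 = 2 and constraint 7 fixes a2 = 0. Constraints 5 and 6 give a1 = a3 = a2, so a1 = a2. But 2 ≠ 0 — contradiction.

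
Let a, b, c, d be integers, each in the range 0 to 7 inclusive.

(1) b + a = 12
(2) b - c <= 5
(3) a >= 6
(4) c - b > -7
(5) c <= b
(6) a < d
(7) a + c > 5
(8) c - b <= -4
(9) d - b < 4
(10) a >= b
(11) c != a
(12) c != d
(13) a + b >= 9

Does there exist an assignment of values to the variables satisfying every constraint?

Satisfiable

Try a = 6, b = 6, c = 1, d = 7.
Check constraint 1: b + a = 12; constraint 2: b - c = 5. The remaining constraints are straightforward to verify.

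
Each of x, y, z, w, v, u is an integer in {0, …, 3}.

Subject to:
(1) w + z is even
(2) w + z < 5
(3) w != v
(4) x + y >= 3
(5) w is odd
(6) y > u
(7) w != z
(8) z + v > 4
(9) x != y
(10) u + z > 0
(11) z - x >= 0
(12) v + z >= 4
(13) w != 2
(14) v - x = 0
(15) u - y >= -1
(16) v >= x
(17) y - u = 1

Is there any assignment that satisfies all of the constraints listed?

Satisfiable

The assignment x = 3, y = 1, z = 3, w = 1, v = 3, u = 0 works:
  constraint 2 holds since w + z = 4.
  constraint 4 holds since x + y = 4.
The rest check out directly.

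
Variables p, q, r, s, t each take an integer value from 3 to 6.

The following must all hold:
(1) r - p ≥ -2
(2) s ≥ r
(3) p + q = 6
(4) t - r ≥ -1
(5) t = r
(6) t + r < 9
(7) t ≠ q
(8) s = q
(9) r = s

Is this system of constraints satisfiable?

Unsatisfiable

From constraints 5, 8, and 9, t = r = s = q, so t = q. But constraint 7 says t ≠ q. Contradiction.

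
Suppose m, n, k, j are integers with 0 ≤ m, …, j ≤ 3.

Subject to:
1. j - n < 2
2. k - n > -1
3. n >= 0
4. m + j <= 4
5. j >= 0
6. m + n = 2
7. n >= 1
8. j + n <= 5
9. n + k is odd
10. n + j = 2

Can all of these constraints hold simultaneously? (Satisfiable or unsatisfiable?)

Setting (m, n, k, j) = (1, 1, 2, 1) satisfies everything: constraint 1: j - n = 0; constraint 2: k - n = 1; constraint 4: m + j = 2, and the others follow.

Satisfiable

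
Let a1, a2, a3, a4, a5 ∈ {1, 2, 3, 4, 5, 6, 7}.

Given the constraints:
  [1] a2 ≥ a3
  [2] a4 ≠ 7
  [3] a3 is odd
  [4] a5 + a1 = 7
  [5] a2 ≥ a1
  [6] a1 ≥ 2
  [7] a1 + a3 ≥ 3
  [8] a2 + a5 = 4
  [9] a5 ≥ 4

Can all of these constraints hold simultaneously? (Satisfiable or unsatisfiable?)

From constraints 5 and 6: a2 ≥ a1 ≥ 2. From constraint 9: a5 ≥ 4. Hence a2 + a5 ≥ 6. But constraint 8 requires a2 + a5 = 4, and 4 < 6. Contradiction.

Unsatisfiable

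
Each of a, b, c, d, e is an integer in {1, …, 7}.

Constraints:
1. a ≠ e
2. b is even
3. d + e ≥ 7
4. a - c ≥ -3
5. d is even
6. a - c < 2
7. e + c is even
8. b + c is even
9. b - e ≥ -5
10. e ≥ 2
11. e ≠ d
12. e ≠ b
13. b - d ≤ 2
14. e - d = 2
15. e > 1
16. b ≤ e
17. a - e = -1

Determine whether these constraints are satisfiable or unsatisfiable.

Satisfiable

Setting (a, b, c, d, e) = (5, 4, 6, 4, 6) satisfies everything: constraint 3: d + e = 10; constraint 4: a - c = -1; constraint 6: a - c = -1, and the others follow.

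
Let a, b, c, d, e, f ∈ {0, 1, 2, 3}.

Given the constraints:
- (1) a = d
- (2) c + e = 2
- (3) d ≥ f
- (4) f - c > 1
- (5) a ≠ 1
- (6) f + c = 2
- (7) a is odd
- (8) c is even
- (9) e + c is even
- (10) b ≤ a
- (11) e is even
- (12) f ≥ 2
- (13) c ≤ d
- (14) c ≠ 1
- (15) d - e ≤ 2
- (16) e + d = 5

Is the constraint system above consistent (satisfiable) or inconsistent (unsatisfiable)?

Take a = 3, b = 0, c = 0, d = 3, e = 2, f = 2. Then constraint 2: c + e = 2; constraint 4: f - c = 2, and every other listed constraint is also met.

Satisfiable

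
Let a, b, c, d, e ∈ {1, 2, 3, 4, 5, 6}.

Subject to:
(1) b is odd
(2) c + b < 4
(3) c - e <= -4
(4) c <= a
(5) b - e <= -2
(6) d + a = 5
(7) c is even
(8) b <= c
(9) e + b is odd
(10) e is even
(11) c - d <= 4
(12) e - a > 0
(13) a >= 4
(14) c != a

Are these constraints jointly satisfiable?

Satisfiable

Try a = 4, b = 1, c = 2, d = 1, e = 6.
Check constraint 2: c + b = 3; constraint 3: c - e = -4. The remaining constraints are straightforward to verify.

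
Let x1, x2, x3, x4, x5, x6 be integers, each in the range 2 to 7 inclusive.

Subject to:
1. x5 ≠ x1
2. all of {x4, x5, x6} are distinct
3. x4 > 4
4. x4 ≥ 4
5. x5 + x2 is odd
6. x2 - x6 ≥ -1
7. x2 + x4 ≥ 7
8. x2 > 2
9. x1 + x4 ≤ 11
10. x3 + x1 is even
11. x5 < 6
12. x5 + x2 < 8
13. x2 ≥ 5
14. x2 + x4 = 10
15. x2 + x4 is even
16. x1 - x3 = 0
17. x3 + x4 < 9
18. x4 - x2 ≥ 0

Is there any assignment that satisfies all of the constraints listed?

Satisfiable

Try x1 = 3, x2 = 5, x3 = 3, x4 = 5, x5 = 2, x6 = 3.
Check constraint 6: x2 - x6 = 2; constraint 7: x2 + x4 = 10. The remaining constraints are straightforward to verify.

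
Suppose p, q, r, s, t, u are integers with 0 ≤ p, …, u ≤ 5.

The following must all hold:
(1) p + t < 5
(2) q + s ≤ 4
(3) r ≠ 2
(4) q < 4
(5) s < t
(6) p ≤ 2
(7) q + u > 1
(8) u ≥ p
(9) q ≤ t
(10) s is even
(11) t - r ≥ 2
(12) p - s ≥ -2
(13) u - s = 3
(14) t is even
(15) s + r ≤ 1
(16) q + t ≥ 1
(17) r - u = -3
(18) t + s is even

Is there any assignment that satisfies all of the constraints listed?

Satisfiable

The assignment p = 0, q = 1, r = 0, s = 0, t = 2, u = 3 works:
  constraint 1 holds since p + t = 2.
  constraint 2 holds since q + s = 1.
  constraint 7 holds since q + u = 4.
The rest check out directly.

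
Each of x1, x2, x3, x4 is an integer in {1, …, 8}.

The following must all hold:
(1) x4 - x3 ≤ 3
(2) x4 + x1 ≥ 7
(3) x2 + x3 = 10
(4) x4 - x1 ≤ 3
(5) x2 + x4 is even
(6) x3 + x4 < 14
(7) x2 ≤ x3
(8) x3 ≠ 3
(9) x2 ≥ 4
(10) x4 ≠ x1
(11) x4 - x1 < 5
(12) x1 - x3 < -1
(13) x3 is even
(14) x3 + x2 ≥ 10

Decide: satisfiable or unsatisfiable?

One satisfying assignment is x1 = 4, x2 = 4, x3 = 6, x4 = 6.
For the less obvious constraints — constraint 1: x4 - x3 = 0; constraint 2: x4 + x1 = 10 — and the others hold by inspection.

Satisfiable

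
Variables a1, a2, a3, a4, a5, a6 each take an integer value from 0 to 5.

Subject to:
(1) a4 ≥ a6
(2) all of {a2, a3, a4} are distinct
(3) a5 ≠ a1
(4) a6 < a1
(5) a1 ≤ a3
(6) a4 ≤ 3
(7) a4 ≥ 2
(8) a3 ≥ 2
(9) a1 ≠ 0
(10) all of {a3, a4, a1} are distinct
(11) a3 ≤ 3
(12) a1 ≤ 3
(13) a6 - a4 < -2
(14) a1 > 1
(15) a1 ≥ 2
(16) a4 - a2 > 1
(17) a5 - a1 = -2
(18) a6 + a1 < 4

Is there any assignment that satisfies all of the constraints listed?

Constraints 6, 7, 8, 11, 12, and 15 confine each of a3, a4, a1 to the 2 values {2, 3}.
Constraint 10 requires all 3 of them to be distinct, but only 2 values are available — impossible by the pigeonhole principle.

Unsatisfiable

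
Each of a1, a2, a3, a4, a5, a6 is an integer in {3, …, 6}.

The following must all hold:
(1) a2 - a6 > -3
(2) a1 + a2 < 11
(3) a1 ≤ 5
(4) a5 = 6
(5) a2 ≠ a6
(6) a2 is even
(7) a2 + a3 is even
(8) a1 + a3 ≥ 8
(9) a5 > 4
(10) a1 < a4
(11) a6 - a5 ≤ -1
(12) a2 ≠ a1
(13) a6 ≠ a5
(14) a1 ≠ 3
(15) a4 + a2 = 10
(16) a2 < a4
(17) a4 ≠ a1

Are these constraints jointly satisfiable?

Take a1 = 5, a2 = 4, a3 = 4, a4 = 6, a5 = 6, a6 = 5. Then constraint 1: a2 - a6 = -1; constraint 2: a1 + a2 = 9; constraint 8: a1 + a3 = 9, and every other listed constraint is also met.

Satisfiable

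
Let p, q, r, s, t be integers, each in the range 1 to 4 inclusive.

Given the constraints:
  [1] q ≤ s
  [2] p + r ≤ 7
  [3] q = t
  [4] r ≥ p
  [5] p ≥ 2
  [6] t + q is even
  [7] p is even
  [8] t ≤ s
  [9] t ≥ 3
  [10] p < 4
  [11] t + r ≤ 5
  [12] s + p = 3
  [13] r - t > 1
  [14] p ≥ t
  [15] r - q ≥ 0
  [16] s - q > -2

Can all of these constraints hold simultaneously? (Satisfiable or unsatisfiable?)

From constraints 8 and 9: s ≥ t ≥ 3. From constraint 5: p ≥ 2. Hence s + p ≥ 5. But constraint 12 requires s + p = 3, and 3 < 5. Contradiction.

Unsatisfiable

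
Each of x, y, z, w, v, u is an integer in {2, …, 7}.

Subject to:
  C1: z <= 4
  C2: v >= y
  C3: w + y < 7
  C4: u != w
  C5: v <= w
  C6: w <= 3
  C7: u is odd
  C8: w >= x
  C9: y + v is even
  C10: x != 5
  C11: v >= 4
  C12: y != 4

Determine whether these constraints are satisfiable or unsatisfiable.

Unsatisfiable

From constraint 11: v ≥ 4. From constraints 5 and 6: v ≤ w and w ≤ 3, so v ≤ 3. But 3 < 4, so no value of v works.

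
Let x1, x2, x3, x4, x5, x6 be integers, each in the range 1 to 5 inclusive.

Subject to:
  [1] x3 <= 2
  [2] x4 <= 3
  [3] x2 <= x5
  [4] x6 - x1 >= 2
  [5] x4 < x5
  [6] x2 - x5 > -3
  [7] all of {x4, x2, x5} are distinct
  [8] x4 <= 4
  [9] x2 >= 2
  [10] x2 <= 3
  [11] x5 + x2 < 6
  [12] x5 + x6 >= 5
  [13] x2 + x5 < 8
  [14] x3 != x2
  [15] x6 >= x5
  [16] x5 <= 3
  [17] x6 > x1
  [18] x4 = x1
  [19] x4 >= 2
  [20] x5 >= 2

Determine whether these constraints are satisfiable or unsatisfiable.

Constraints 2, 9, 10, 16, 19, and 20 confine each of x4, x2, x5 to the 2 values {2, 3}.
Constraint 7 requires all 3 of them to be distinct, but only 2 values are available — impossible by the pigeonhole principle.

Unsatisfiable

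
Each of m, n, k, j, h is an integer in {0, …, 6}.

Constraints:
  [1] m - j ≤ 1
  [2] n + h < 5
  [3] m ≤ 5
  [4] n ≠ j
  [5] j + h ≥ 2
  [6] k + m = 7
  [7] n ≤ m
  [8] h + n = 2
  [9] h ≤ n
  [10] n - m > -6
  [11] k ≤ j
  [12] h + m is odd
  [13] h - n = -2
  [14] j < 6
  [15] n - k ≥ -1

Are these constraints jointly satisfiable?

Satisfiable

Setting (m, n, k, j, h) = (5, 2, 2, 5, 0) satisfies everything: constraint 1: m - j = 0; constraint 2: n + h = 2, and the others follow.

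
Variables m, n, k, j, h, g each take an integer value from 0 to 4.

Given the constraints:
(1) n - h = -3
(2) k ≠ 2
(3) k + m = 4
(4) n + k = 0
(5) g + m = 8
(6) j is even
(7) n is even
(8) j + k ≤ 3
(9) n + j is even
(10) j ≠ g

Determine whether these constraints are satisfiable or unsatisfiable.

The assignment m = 4, n = 0, k = 0, j = 2, h = 3, g = 4 works:
  constraint 1 holds since n - h = -3.
  constraint 3 holds since k + m = 4.
  constraint 4 holds since n + k = 0.
The rest check out directly.

Satisfiable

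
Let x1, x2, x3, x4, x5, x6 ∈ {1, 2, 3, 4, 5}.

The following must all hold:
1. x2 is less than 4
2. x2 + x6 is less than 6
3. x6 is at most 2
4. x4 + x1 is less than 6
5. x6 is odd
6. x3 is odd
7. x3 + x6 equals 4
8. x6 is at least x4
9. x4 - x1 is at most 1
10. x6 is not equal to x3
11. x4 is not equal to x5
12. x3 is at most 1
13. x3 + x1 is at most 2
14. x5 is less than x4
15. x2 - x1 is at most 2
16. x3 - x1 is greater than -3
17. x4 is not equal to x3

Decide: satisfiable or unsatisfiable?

Unsatisfiable

From constraint 12: x3 ≤ 1. From constraint 3: x6 ≤ 2. Hence x3 + x6 ≤ 3. But constraint 7 requires x3 + x6 = 4, and 4 > 3. Contradiction.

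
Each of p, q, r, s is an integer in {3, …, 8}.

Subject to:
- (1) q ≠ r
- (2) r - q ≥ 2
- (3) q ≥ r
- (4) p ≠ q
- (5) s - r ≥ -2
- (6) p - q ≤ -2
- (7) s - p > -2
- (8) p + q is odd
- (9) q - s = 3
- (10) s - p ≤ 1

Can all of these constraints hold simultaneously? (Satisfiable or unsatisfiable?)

Constraints 2, 5, 6, and 10 give p − s ≥ -1, s − r ≥ -2, r − q ≥ 2, q − p ≥ 2.
Adding all 4 inequalities: the left sides telescope to 0, and the right sides sum to (-1) + (-2) + 2 + 2 = 1. So 0 ≥ 1, which is false.

Unsatisfiable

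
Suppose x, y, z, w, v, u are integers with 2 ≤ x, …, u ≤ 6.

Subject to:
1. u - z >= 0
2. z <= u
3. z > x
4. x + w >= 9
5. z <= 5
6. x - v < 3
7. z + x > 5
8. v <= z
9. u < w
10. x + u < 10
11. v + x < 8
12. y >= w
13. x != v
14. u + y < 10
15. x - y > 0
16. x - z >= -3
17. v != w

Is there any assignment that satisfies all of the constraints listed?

Constraints 2, 3, 9, 12, and 15 give x < z, z ≤ u, u < w, w ≤ y, y < x. Chaining: x < z ≤ u < w ≤ y < x, which forces x < x — impossible.

Unsatisfiable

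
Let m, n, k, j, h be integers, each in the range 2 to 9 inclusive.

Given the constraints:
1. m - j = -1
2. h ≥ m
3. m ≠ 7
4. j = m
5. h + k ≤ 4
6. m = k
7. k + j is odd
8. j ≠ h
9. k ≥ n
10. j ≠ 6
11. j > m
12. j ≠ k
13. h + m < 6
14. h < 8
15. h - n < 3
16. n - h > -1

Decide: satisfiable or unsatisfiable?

From constraints 4 and 6, j = m = k, so j = k. But constraint 12 says j ≠ k. Contradiction.

Unsatisfiable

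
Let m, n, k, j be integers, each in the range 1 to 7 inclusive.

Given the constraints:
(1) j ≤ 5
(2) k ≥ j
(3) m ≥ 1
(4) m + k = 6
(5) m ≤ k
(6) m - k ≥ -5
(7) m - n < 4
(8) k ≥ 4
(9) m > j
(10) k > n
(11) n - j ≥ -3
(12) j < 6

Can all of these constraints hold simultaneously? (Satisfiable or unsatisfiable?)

One satisfying assignment is m = 2, n = 1, k = 4, j = 1.
For the less obvious constraints — constraint 4: m + k = 6; constraint 6: m - k = -2; constraint 7: m - n = 1 — and the others hold by inspection.

Satisfiable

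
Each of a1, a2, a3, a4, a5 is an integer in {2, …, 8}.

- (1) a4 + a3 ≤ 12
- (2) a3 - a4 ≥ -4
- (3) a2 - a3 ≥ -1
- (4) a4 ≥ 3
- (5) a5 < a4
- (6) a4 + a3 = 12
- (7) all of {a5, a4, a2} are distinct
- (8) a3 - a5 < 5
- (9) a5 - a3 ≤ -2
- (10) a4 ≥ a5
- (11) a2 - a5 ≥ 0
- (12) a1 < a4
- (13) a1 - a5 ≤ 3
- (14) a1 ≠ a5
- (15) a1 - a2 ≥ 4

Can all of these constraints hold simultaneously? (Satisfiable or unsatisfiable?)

Constraints 3, 9, 13, and 15 give a1 − a2 ≥ 4, a2 − a3 ≥ -1, a3 − a5 ≥ 2, a5 − a1 ≥ -3.
Adding all 4 inequalities: the left sides telescope to 0, and the right sides sum to 4 + (-1) + 2 + (-3) = 2. So 0 ≥ 2, which is false.

Unsatisfiable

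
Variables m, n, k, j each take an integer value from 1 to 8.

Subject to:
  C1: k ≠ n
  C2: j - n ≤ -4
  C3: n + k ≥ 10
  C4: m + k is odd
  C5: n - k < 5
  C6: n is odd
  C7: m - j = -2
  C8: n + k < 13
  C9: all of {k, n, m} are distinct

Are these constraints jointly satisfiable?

Take m = 1, n = 7, k = 4, j = 3. Then constraint 2: j - n = -4; constraint 3: n + k = 11, and every other listed constraint is also met.

Satisfiable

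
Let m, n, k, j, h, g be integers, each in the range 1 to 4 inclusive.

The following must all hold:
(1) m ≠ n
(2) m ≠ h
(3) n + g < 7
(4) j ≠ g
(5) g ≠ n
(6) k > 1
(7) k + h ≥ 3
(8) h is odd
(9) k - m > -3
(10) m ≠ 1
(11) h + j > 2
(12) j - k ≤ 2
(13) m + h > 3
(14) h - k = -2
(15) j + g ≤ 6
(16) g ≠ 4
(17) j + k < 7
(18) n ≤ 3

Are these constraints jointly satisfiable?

Satisfiable

One satisfying assignment is m = 4, n = 3, k = 3, j = 3, h = 1, g = 1.
For the less obvious constraints — constraint 3: n + g = 4; constraint 7: k + h = 4 — and the others hold by inspection.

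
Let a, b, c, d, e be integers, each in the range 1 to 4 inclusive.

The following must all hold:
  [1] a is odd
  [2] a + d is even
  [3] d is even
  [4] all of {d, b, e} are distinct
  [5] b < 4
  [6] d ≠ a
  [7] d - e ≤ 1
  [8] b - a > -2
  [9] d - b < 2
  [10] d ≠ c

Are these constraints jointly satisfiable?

Constraint 1 makes a odd and constraint 3 makes d even, so a + d must be odd. Constraint 2 says a + d is even — contradiction.

Unsatisfiable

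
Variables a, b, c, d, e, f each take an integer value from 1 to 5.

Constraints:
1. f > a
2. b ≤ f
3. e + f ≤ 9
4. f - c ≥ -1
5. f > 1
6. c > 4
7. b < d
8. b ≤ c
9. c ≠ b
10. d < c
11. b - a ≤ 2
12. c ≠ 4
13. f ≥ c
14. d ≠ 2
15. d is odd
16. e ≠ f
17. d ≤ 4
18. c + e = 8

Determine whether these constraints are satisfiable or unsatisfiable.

One satisfying assignment is a = 2, b = 1, c = 5, d = 3, e = 3, f = 5.
For the less obvious constraints — constraint 3: e + f = 8; constraint 4: f - c = 0; constraint 11: b - a = -1 — and the others hold by inspection.

Satisfiable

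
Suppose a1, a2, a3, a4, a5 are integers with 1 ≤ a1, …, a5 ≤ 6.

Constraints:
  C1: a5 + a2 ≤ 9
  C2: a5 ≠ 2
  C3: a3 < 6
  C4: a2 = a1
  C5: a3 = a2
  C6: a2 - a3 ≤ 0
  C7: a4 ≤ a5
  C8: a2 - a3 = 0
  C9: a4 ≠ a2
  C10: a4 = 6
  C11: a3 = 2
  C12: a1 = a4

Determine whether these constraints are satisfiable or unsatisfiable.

Constraint 11 fixes a3 = 2 and constraint 10 fixes a4 = 6. Constraints 4, 5, and 12 give a3 = a2 = a1 = a4, so a3 = a4. But 2 ≠ 6 — contradiction.

Unsatisfiable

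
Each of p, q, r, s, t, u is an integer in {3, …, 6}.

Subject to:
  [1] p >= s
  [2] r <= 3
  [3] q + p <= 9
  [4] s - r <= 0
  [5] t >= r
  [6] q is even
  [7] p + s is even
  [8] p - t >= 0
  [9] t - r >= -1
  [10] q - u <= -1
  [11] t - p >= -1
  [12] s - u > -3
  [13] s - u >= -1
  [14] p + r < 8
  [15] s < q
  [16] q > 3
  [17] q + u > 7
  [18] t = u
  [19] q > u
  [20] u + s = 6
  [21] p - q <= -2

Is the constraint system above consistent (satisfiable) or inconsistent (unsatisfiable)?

Unsatisfiable

Constraints 4, 8, 9, 10, 13, and 21 give u − q ≥ 1, q − p ≥ 2, p − t ≥ 0, t − r ≥ -1, r − s ≥ 0, s − u ≥ -1.
Adding all 6 inequalities: the left sides telescope to 0, and the right sides sum to 1 + 2 + 0 + (-1) + 0 + (-1) = 1. So 0 ≥ 1, which is false.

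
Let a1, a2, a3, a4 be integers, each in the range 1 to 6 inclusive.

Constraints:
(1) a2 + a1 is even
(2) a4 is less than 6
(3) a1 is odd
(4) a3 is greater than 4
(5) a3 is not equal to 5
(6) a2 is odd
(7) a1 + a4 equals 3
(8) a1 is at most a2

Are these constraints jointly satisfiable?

Satisfiable

Try a1 = 1, a2 = 5, a3 = 6, a4 = 2.
Check constraint 1: a2 + a1 = 6 is even; constraint 7: a1 + a4 = 3. The remaining constraints are straightforward to verify.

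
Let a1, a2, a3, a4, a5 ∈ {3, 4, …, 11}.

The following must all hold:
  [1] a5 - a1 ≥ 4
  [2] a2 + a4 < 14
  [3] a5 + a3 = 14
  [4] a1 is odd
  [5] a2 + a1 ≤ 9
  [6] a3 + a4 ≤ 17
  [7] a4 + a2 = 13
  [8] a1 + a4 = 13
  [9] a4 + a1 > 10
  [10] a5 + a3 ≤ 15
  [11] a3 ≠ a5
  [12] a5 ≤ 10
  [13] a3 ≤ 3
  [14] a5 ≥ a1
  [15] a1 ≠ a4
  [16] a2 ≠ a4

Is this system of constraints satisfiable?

Unsatisfiable

From constraint 12: a5 ≤ 10. From constraint 13: a3 ≤ 3. Hence a5 + a3 ≤ 13. But constraint 3 requires a5 + a3 = 14, and 14 > 13. Contradiction.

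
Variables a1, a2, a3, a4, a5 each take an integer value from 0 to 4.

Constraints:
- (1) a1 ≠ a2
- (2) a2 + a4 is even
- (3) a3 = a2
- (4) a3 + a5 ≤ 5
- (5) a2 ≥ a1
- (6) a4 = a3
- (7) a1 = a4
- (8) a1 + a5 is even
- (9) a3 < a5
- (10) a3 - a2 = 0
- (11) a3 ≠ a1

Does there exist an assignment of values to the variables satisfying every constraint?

Unsatisfiable

From constraints 3, 6, and 7, a1 = a4 = a3 = a2, so a1 = a2. But constraint 1 says a1 ≠ a2. Contradiction.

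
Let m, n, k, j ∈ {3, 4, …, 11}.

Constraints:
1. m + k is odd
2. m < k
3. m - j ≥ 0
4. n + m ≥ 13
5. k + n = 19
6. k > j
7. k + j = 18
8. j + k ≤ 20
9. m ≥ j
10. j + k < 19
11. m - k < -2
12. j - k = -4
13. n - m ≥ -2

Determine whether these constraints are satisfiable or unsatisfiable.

Take m = 8, n = 8, k = 11, j = 7. Then constraint 3: m - j = 1; constraint 4: n + m = 16, and every other listed constraint is also met.

Satisfiable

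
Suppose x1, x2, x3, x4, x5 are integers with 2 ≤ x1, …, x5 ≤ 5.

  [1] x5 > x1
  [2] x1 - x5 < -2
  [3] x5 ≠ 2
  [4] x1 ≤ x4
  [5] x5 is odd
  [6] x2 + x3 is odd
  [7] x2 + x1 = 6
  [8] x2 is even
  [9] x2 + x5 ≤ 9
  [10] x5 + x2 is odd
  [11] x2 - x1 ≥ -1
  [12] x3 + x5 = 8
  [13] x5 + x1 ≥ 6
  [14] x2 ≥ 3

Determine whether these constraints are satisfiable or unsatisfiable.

Satisfiable

One satisfying assignment is x1 = 2, x2 = 4, x3 = 3, x4 = 4, x5 = 5.
For the less obvious constraints — constraint 2: x1 - x5 = -3; constraint 7: x2 + x1 = 6 — and the others hold by inspection.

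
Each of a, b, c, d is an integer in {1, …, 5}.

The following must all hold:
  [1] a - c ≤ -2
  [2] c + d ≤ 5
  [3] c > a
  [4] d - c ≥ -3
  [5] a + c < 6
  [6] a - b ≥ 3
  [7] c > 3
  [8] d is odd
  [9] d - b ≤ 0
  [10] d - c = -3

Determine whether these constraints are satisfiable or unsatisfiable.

Unsatisfiable

Constraints 1, 4, 6, and 9 give b − d ≥ 0, d − c ≥ -3, c − a ≥ 2, a − b ≥ 3.
Adding all 4 inequalities: the left sides telescope to 0, and the right sides sum to 0 + (-3) + 2 + 3 = 2. So 0 ≥ 2, which is false.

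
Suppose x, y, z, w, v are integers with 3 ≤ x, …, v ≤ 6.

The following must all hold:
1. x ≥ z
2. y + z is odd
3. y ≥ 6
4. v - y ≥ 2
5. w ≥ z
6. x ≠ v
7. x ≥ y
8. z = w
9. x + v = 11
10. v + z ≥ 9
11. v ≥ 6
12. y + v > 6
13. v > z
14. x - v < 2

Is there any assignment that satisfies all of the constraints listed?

From constraints 3 and 7: x ≥ y ≥ 6. From constraint 11: v ≥ 6. Hence x + v ≥ 12. But constraint 9 requires x + v = 11, and 11 < 12. Contradiction.

Unsatisfiable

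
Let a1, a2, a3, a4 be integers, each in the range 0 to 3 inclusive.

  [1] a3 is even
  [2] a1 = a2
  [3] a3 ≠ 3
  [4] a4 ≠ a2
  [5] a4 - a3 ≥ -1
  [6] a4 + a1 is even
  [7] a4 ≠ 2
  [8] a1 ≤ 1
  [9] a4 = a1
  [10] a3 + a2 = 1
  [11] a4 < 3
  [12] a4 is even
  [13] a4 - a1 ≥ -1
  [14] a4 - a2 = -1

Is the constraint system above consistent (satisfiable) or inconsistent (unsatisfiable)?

From constraints 2 and 9, a4 = a1 = a2, so a4 = a2. But constraint 4 says a4 ≠ a2. Contradiction.

Unsatisfiable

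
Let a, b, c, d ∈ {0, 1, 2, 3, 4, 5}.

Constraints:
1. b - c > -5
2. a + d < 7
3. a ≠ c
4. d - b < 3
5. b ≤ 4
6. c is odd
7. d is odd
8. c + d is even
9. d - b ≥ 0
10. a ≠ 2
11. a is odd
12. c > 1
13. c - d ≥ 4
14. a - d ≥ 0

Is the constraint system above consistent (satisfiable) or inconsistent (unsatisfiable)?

The assignment a = 3, b = 1, c = 5, d = 1 works:
  constraint 1 holds since b - c = -4.
  constraint 2 holds since a + d = 4.
  constraint 4 holds since d - b = 0.
The rest check out directly.

Satisfiable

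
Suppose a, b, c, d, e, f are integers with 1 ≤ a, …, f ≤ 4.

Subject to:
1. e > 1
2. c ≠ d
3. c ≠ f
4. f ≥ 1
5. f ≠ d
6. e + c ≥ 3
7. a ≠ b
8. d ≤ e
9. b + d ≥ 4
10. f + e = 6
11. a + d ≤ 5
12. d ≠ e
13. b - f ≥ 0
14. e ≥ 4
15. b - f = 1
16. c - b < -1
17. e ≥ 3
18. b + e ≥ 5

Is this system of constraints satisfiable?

The assignment a = 1, b = 3, c = 1, d = 3, e = 4, f = 2 works:
  constraint 6 holds since e + c = 5.
  constraint 9 holds since b + d = 6.
The rest check out directly.

Satisfiable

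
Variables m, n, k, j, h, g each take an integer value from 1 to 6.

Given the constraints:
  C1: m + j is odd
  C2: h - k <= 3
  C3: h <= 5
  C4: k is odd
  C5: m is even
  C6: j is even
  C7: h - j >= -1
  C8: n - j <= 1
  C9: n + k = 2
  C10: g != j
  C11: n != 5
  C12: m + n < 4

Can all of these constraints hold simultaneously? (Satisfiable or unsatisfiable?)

Constraint 5 makes m even and constraint 6 makes j even, so m + j must be even. Constraint 1 says m + j is odd — contradiction.

Unsatisfiable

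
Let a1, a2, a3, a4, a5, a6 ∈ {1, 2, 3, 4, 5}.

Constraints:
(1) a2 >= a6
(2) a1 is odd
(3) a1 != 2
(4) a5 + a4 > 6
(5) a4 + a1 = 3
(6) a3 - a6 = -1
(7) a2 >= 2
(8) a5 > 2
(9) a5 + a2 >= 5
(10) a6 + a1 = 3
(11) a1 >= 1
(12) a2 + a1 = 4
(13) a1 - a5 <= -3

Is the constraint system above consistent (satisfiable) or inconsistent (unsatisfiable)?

The assignment a1 = 1, a2 = 3, a3 = 1, a4 = 2, a5 = 5, a6 = 2 works:
  constraint 4 holds since a5 + a4 = 7.
  constraint 5 holds since a4 + a1 = 3.
  constraint 6 holds since a3 - a6 = -1.
The rest check out directly.

Satisfiable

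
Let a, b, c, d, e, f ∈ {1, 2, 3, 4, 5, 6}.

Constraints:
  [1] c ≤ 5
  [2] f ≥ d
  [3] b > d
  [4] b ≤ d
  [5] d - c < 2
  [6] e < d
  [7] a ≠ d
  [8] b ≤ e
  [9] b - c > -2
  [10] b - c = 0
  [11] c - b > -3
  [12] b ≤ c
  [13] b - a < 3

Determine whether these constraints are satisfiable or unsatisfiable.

Constraints 3, 6, and 8 give d < b, b ≤ e, e < d. Chaining: d < b ≤ e < d, which forces d < d — impossible.

Unsatisfiable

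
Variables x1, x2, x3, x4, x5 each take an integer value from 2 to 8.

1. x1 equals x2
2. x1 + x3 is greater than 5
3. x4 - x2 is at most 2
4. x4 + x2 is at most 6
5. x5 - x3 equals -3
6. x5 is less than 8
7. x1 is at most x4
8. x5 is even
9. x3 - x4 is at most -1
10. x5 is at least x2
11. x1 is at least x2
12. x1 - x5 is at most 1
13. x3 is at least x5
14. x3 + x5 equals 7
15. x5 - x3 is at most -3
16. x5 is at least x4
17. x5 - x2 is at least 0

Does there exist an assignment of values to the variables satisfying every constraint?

Unsatisfiable

Constraints 3, 9, 15, and 17 give x4 − x3 ≥ 1, x3 − x5 ≥ 3, x5 − x2 ≥ 0, x2 − x4 ≥ -2.
Adding all 4 inequalities: the left sides telescope to 0, and the right sides sum to 1 + 3 + 0 + (-2) = 2. So 0 ≥ 2, which is false.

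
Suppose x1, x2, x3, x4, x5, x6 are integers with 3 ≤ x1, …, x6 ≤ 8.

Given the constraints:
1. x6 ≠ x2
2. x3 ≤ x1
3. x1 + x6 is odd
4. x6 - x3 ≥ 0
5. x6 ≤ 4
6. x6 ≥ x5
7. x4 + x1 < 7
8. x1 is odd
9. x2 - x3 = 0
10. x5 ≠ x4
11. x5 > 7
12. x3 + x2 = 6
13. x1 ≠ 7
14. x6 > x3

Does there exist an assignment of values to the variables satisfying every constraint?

From constraint 11: x5 ≥ 8. From constraints 5 and 6: x5 ≤ x6 and x6 ≤ 4, so x5 ≤ 4. But 4 < 8, so no value of x5 works.

Unsatisfiable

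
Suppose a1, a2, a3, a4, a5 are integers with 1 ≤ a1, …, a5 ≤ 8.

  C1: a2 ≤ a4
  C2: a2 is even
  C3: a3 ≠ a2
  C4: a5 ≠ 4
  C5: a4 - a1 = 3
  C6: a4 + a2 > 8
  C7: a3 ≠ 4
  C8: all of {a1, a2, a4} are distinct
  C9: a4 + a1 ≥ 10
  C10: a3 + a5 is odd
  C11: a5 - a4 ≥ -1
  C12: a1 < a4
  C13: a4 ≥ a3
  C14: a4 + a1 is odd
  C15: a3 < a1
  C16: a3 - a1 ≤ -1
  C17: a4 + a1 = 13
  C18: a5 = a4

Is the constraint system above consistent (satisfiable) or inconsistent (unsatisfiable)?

The assignment a1 = 5, a2 = 2, a3 = 3, a4 = 8, a5 = 8 works:
  constraint 5 holds since a4 - a1 = 3.
  constraint 6 holds since a4 + a2 = 10.
The rest check out directly.

Satisfiable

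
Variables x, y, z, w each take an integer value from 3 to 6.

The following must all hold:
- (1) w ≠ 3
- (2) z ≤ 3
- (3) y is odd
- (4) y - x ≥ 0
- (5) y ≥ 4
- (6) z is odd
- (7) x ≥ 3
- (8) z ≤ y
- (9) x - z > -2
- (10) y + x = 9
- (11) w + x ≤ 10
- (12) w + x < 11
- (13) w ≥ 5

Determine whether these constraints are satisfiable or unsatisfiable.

Satisfiable

The assignment x = 4, y = 5, z = 3, w = 6 works:
  constraint 4 holds since y - x = 1.
  constraint 9 holds since x - z = 1.
The rest check out directly.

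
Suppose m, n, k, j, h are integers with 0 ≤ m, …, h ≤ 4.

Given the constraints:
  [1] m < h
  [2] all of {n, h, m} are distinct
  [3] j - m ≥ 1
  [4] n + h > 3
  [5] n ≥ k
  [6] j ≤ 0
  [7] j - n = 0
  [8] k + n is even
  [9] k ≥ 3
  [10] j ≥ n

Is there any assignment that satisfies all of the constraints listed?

From constraints 5 and 9: n ≥ k and k ≥ 3, so n ≥ 3. From constraints 6 and 10: n ≤ j and j ≤ 0, so n ≤ 0. But 0 < 3, so no value of n works.

Unsatisfiable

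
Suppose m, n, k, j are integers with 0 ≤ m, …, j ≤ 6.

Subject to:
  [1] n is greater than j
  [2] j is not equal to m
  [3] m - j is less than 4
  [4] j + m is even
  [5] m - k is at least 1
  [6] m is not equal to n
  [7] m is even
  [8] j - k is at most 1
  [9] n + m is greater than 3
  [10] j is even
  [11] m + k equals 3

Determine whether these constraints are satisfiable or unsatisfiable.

Satisfiable

Try m = 2, n = 4, k = 1, j = 0.
Check constraint 3: m - j = 2; constraint 5: m - k = 1; constraint 8: j - k = -1. The remaining constraints are straightforward to verify.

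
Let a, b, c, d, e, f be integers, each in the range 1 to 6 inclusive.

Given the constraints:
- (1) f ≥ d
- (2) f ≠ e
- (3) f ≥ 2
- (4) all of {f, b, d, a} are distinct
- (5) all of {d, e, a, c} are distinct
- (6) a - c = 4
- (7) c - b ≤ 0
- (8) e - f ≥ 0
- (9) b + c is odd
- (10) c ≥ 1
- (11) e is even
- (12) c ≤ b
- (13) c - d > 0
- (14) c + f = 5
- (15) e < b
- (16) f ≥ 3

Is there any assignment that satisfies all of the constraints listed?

One satisfying assignment is a = 6, b = 5, c = 2, d = 1, e = 4, f = 3.
For the less obvious constraints — constraint 6: a - c = 4; constraint 7: c - b = -3; constraint 8: e - f = 1 — and the others hold by inspection.

Satisfiable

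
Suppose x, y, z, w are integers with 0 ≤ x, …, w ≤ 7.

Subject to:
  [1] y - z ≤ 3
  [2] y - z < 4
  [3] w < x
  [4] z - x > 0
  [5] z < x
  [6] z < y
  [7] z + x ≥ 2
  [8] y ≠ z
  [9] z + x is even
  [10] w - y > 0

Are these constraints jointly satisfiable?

Unsatisfiable

Constraints 3, 4, 6, and 10 give y < w, w < x, x < z, z < y. Chaining: y < w < x < z < y, which forces y < y — impossible.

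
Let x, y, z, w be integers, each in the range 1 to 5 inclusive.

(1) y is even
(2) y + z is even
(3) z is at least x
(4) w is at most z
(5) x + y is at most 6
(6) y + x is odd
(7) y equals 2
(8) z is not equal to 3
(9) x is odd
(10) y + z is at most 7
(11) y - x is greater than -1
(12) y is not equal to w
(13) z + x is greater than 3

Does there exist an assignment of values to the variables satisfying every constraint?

One satisfying assignment is x = 1, y = 2, z = 4, w = 4.
For the less obvious constraints — constraint 5: x + y = 3; constraint 10: y + z = 6; constraint 11: y - x = 1 — and the others hold by inspection.

Satisfiable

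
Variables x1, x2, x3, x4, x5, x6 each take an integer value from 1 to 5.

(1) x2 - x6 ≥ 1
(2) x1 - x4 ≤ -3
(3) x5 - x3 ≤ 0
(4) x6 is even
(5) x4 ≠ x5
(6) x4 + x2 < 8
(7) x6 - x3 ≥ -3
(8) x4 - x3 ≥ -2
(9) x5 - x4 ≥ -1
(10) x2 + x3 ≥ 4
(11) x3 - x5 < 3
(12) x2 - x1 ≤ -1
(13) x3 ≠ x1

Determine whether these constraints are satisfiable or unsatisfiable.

Constraints 1, 2, 3, 7, 9, and 12 give x5 − x4 ≥ -1, x4 − x1 ≥ 3, x1 − x2 ≥ 1, x2 − x6 ≥ 1, x6 − x3 ≥ -3, x3 − x5 ≥ 0.
Adding all 6 inequalities: the left sides telescope to 0, and the right sides sum to (-1) + 3 + 1 + 1 + (-3) + 0 = 1. So 0 ≥ 1, which is false.

Unsatisfiable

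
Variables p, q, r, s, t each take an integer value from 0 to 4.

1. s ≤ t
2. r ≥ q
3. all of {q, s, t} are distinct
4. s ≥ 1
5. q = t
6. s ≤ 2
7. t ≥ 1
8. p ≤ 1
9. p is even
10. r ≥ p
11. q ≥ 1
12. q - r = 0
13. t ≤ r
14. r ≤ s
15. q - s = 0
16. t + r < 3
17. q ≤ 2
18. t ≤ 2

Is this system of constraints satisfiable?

Unsatisfiable

Constraints 4, 6, 7, 11, 17, and 18 confine each of q, s, t to the 2 values {1, 2}.
Constraint 3 requires all 3 of them to be distinct, but only 2 values are available — impossible by the pigeonhole principle.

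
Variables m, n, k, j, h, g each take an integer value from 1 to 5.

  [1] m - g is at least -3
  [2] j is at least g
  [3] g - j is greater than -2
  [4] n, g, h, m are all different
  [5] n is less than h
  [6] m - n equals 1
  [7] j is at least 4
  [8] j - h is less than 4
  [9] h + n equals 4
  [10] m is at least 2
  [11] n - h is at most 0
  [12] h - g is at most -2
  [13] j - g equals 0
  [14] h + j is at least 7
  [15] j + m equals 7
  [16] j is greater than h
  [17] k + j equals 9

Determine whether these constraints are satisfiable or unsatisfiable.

Satisfiable

Take m = 2, n = 1, k = 4, j = 5, h = 3, g = 5. Then constraint 1: m - g = -3; constraint 3: g - j = 0; constraint 6: m - n = 1, and every other listed constraint is also met.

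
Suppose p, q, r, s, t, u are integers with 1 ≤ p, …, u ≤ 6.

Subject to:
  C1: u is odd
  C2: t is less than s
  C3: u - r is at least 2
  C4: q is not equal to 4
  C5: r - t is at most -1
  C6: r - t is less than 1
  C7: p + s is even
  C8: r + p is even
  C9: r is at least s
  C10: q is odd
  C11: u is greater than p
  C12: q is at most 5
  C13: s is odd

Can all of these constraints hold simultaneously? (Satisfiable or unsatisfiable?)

Unsatisfiable

Constraints 2, 5, and 9 give t < s, s ≤ r, r < t. Chaining: t < s ≤ r < t, which forces t < t — impossible.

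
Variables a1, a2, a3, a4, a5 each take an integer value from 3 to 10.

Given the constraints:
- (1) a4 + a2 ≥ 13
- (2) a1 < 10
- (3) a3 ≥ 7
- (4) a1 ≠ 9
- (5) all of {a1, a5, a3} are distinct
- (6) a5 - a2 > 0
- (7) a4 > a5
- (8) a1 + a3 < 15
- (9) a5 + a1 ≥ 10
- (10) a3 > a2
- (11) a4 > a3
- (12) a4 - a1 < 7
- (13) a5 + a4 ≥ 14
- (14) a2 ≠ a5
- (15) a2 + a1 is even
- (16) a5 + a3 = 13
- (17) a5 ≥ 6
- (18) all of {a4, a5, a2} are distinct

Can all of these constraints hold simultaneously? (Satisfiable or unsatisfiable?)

Satisfiable

Take a1 = 5, a2 = 5, a3 = 7, a4 = 9, a5 = 6. Then constraint 1: a4 + a2 = 14; constraint 6: a5 - a2 = 1; constraint 8: a1 + a3 = 12, and every other listed constraint is also met.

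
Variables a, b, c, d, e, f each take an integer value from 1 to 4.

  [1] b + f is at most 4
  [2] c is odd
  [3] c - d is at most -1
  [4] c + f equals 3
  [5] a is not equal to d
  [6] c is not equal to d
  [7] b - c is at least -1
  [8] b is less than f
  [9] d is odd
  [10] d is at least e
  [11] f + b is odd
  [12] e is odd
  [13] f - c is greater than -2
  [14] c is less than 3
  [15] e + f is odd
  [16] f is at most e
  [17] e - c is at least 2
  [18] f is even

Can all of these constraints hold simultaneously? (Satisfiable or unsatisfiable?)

Satisfiable

The assignment a = 1, b = 1, c = 1, d = 3, e = 3, f = 2 works:
  constraint 1 holds since b + f = 3.
  constraint 3 holds since c - d = -2.
The rest check out directly.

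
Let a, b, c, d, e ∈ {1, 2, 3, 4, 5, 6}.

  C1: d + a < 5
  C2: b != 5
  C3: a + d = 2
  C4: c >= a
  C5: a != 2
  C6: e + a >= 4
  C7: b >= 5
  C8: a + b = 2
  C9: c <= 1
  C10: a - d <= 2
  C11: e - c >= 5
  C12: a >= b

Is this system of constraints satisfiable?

Unsatisfiable

From constraints 7 and 12: a ≥ b and b ≥ 5, so a ≥ 5. From constraints 4 and 9: a ≤ c and c ≤ 1, so a ≤ 1. But 1 < 5, so no value of a works.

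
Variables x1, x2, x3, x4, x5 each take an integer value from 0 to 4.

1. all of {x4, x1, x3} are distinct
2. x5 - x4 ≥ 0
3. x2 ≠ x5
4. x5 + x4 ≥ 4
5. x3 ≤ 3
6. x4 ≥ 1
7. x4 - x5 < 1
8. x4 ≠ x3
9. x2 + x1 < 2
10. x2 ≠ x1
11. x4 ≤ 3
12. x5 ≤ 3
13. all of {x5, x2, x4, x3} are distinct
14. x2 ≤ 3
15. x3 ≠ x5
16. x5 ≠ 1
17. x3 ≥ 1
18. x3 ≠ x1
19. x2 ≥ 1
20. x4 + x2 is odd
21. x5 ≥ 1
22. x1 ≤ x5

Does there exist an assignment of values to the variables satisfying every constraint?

Unsatisfiable

Constraints 5, 6, 11, 12, 14, 17, 19, and 21 confine each of x5, x2, x4, x3 to the 3 values {1, …, 3}.
Constraint 13 requires all 4 of them to be distinct, but only 3 values are available — impossible by the pigeonhole principle.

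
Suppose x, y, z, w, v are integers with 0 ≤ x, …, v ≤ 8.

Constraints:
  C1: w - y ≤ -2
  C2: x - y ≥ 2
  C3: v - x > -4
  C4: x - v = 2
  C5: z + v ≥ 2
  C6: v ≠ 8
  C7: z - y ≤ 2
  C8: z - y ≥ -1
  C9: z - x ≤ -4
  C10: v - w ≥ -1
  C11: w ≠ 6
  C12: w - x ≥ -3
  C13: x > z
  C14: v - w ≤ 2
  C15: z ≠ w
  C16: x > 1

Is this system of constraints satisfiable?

Unsatisfiable

Constraints 1, 8, 9, and 12 give x − z ≥ 4, z − y ≥ -1, y − w ≥ 2, w − x ≥ -3.
Adding all 4 inequalities: the left sides telescope to 0, and the right sides sum to 4 + (-1) + 2 + (-3) = 2. So 0 ≥ 2, which is false.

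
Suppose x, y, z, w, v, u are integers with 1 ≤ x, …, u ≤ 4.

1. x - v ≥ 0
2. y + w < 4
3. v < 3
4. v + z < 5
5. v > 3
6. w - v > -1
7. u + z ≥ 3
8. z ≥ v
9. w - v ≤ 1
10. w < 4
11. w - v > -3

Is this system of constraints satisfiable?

Unsatisfiable

From constraint 5: v ≥ 4. From constraint 3: v ≤ 2. But 2 < 4, so no value of v works.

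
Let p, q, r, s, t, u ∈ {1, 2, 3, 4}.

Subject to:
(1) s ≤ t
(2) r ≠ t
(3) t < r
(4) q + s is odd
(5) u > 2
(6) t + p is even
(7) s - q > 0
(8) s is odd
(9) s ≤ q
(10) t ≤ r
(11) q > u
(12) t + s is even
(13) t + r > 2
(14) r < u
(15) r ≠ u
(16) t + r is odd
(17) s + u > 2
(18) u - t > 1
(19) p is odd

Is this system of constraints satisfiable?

Unsatisfiable

Constraints 1, 3, 7, 11, and 14 give r < u, u < q, q < s, s ≤ t, t < r. Chaining: r < u < q < s ≤ t < r, which forces r < r — impossible.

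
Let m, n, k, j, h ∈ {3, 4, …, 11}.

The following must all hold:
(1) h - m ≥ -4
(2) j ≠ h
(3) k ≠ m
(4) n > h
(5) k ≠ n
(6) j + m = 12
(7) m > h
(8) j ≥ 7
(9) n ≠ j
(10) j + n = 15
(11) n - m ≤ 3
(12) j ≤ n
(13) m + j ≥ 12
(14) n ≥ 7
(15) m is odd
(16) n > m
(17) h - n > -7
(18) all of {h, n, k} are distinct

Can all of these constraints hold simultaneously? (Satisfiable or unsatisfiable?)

Take m = 5, n = 8, k = 7, j = 7, h = 3. Then constraint 1: h - m = -2; constraint 6: j + m = 12, and every other listed constraint is also met.

Satisfiable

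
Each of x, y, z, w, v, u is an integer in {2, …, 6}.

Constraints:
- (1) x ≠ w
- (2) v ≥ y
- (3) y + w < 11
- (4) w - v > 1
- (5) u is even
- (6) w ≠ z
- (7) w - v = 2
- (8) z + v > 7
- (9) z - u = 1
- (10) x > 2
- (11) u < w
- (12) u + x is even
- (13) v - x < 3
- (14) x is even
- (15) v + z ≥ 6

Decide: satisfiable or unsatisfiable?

Setting (x, y, z, w, v, u) = (4, 4, 5, 6, 4, 4) satisfies everything: constraint 3: y + w = 10; constraint 4: w - v = 2, and the others follow.

Satisfiable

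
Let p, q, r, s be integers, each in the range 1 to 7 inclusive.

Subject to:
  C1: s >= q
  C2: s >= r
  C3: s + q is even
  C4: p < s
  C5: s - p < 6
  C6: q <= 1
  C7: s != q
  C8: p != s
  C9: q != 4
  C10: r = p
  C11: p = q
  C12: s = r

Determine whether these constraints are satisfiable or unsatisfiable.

From constraints 10, 11, and 12, s = r = p = q, so s = q. But constraint 7 says s ≠ q. Contradiction.

Unsatisfiable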